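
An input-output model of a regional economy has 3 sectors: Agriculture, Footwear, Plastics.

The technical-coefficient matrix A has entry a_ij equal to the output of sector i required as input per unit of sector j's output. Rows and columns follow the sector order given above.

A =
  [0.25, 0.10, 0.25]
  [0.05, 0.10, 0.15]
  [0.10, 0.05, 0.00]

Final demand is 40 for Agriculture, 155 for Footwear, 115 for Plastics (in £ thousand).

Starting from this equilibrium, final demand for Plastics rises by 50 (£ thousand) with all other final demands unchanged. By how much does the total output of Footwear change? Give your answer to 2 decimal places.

I − A =
  [   0.75    -0.10    -0.25]
  [  -0.05     0.90    -0.15]
  [  -0.10    -0.05     1.00]
Cofactors of I−A, C_ij = (−1)^(i+j)·(minor ij) (rows/columns in the sector order above):
  C_11 = (0.90)(1.00) − (-0.15)(-0.05) = 0.8925
  C_12 = −[(-0.05)(1.00) − (-0.15)(-0.10)] = 0.0650
  C_13 = (-0.05)(-0.05) − (0.90)(-0.10) = 0.0925
  C_21 = −[(-0.10)(1.00) − (-0.25)(-0.05)] = 0.1125
  C_22 = (0.75)(1.00) − (-0.25)(-0.10) = 0.7250
  C_23 = −[(0.75)(-0.05) − (-0.10)(-0.10)] = 0.0475
  C_31 = (-0.10)(-0.15) − (-0.25)(0.90) = 0.2400
  C_32 = −[(0.75)(-0.15) − (-0.25)(-0.05)] = 0.1250
  C_33 = (0.75)(0.90) − (-0.10)(-0.05) = 0.6700
det(I−A) = Σ_j (I−A)_1j·C_1j = (0.75)(0.8925) + (-0.10)(0.0650) + (-0.25)(0.0925) = 0.63975
adj(I−A) = Cᵀ =
  [ 0.8925   0.1125   0.2400]
  [ 0.0650   0.7250   0.1250]
  [ 0.0925   0.0475   0.6700]
(I − A)⁻¹ = adj(I−A) / det(I−A) ≈
  [   1.3951     0.1758     0.3751]
  [   0.1016     1.1333     0.1954]
  [   0.1446     0.0742     1.0473]
Δx = (I − A)⁻¹ Δd with Δd having +50 in the Plastics component and 0 elsewhere.
So Δx_F = L_FP · (+50), where L_FP = adj(I−A)_FP / det(I−A) = 0.1250 / 0.63975.
Δx_F = 0.1250 × (+50) / 0.63975 = 6.25 / 0.63975 ≈ 9.77.

Δx_F = 9.77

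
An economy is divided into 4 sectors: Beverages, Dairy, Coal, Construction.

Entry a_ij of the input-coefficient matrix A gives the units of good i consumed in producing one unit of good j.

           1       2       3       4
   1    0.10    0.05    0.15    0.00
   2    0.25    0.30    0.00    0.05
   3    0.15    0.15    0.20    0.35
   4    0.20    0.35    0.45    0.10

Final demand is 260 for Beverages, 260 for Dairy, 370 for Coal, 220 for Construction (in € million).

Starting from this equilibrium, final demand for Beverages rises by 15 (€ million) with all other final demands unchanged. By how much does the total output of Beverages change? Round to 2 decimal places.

I − A =
  [   0.90    -0.05    -0.15     0.00]
  [  -0.25     0.70     0.00    -0.05]
  [  -0.15    -0.15     0.80    -0.35]
  [  -0.20    -0.35    -0.45     0.90]
Compute the cofactors C_ij = (−1)^(i+j)·(3×3 minor ij) of I−A; the adjugate is their transpose:
adj(I−A) = Cᵀ =
  [ 0.376375   0.066750   0.093000   0.039875]
  [ 0.152000   0.475500   0.055500   0.048000]
  [ 0.206750   0.242000   0.539500   0.223250]
  [ 0.246125   0.320750   0.312000   0.472625]
det(I−A) = Σ_j (I−A)_1j·C_1j = (0.90)(0.376375) + (-0.05)(0.152000) + (-0.15)(0.206750) + (0.00)(0.246125) = 0.300125
(I − A)⁻¹ = adj(I−A) / det(I−A) ≈
  [   1.2541     0.2224     0.3099     0.1329]
  [   0.5065     1.5843     0.1849     0.1599]
  [   0.6889     0.8063     1.7976     0.7439]
  [   0.8201     1.0687     1.0396     1.5748]
Δx = (I − A)⁻¹ Δd with Δd having +15 in the Beverages component and 0 elsewhere.
So Δx_1 = L_11 · (+15), where L_11 = adj(I−A)_11 / det(I−A) = 0.376375 / 0.300125.
Δx_1 = 0.376375 × (+15) / 0.300125 = 5.645625 / 0.300125 ≈ 18.81.

Δx_1 = 18.81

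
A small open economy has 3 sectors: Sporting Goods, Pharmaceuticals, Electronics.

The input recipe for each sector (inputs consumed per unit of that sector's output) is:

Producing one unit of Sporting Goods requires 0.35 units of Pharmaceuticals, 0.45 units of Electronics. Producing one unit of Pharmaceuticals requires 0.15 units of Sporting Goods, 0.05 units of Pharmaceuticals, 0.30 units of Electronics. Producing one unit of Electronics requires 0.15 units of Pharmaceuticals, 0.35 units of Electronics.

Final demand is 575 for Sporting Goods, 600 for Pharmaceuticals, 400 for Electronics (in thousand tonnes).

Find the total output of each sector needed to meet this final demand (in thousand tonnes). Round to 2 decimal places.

I − A =
  [   1.00    -0.15     0.00]
  [  -0.35     0.95    -0.15]
  [  -0.45    -0.30     0.65]
Cofactors of I−A, C_ij = (−1)^(i+j)·(minor ij) (rows/columns in the sector order above):
  C_11 = (0.95)(0.65) − (-0.15)(-0.30) = 0.5725
  C_12 = −[(-0.35)(0.65) − (-0.15)(-0.45)] = 0.2950
  C_13 = (-0.35)(-0.30) − (0.95)(-0.45) = 0.5325
  C_21 = −[(-0.15)(0.65) − (0.00)(-0.30)] = 0.0975
  C_22 = (1.00)(0.65) − (0.00)(-0.45) = 0.6500
  C_23 = −[(1.00)(-0.30) − (-0.15)(-0.45)] = 0.3675
  C_31 = (-0.15)(-0.15) − (0.00)(0.95) = 0.0225
  C_32 = −[(1.00)(-0.15) − (0.00)(-0.35)] = 0.1500
  C_33 = (1.00)(0.95) − (-0.15)(-0.35) = 0.8975
det(I−A) = Σ_j (I−A)_1j·C_1j = (1.00)(0.5725) + (-0.15)(0.2950) + (0.00)(0.5325) = 0.52825
adj(I−A) = Cᵀ =
  [ 0.5725   0.0975   0.0225]
  [ 0.2950   0.6500   0.1500]
  [ 0.5325   0.3675   0.8975]
(I − A)⁻¹ = adj(I−A) / det(I−A) ≈
  [   1.0838     0.1846     0.0426]
  [   0.5584     1.2305     0.2840]
  [   1.0080     0.6957     1.6990]
x = (I − A)⁻¹ d = adj(I−A)·d / det(I−A), with det(I−A) = 0.52825:
  x_1 = (0.5725·575 + 0.0975·600 + 0.0225·400) / 0.52825 = 396.6875 / 0.52825 ≈ 750.95
  x_2 = (0.2950·575 + 0.6500·600 + 0.1500·400) / 0.52825 = 619.625 / 0.52825 ≈ 1172.98
  x_3 = (0.5325·575 + 0.3675·600 + 0.8975·400) / 0.52825 = 885.6875 / 0.52825 ≈ 1676.64

x_1 = 750.95, x_2 = 1172.98, x_3 = 1676.64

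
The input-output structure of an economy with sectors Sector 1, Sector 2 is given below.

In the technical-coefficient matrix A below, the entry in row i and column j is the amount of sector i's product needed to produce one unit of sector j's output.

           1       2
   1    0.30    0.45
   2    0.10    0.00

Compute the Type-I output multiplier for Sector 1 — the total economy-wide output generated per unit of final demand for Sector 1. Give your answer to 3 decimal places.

m_1 = 1.679

I − A =
  [   0.70    -0.45]
  [  -0.10     1.00]
det(I−A) = (0.70)(1.00) − (-0.45)(-0.10) = 0.6550
adj(I−A) = [[1.00, 0.45], [0.10, 0.70]]
(I − A)⁻¹ = adj(I−A) / det(I−A) ≈
  [   1.5267     0.6870]
  [   0.1527     1.0687]
The output multiplier for sector j is the column-j sum of the Leontief inverse (I − A)⁻¹ = adj(I−A) / det(I−A).
Column 1 of adj(I−A): (1.00, 0.10); det(I−A) = 0.6550.
m_1 = (1.00 + 0.10) / 0.6550 = 1.10 / 0.6550 ≈ 1.679.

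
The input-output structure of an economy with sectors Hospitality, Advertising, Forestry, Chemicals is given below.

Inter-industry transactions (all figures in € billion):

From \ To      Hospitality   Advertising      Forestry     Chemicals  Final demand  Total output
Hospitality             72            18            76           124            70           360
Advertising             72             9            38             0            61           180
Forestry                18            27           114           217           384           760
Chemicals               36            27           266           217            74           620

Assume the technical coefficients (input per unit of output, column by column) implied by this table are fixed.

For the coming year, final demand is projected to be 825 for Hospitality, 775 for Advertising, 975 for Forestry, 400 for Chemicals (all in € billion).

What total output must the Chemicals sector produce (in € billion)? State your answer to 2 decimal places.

x_C = 2707.63

Technical coefficients a_ij = z_ij / X_j:
  a_HH = 72/360 = 0.20, a_AH = 72/360 = 0.20, a_FH = 18/360 = 0.05, a_CH = 36/360 = 0.10
  a_HA = 18/180 = 0.10, a_AA = 9/180 = 0.05, a_FA = 27/180 = 0.15, a_CA = 27/180 = 0.15
  a_HF = 76/760 = 0.10, a_AF = 38/760 = 0.05, a_FF = 114/760 = 0.15, a_CF = 266/760 = 0.35
  a_HC = 124/620 = 0.20, a_AC = 0/620 = 0.00, a_FC = 217/620 = 0.35, a_CC = 217/620 = 0.35
I − A =
  [   0.80    -0.10    -0.10    -0.20]
  [  -0.20     0.95    -0.05     0.00]
  [  -0.05    -0.15     0.85    -0.35]
  [  -0.10    -0.15    -0.35     0.65]
Compute the cofactors C_ij = (−1)^(i+j)·(3×3 minor ij) of I−A; the adjugate is their transpose:
adj(I−A) = Cᵀ =
  [ 0.401000   0.094000   0.133000   0.195000]
  [ 0.089375   0.316750   0.052000   0.055500]
  [ 0.094125   0.125250   0.456000   0.274500]
  [ 0.133000   0.155000   0.278000   0.615000]
det(I−A) = Σ_j (I−A)_1j·C_1j = (0.80)(0.401000) + (-0.10)(0.089375) + (-0.10)(0.094125) + (-0.20)(0.133000) = 0.27585
(I − A)⁻¹ = adj(I−A) / det(I−A) ≈
  [   1.4537     0.3408     0.4821     0.7069]
  [   0.3240     1.1483     0.1885     0.2012]
  [   0.3412     0.4541     1.6531     0.9951]
  [   0.4821     0.5619     1.0078     2.2295]
x = (I − A)⁻¹ d = adj(I−A)·d / det(I−A), with det(I−A) = 0.27585:
  x_H = (0.401000·825 + 0.094000·775 + 0.133000·975 + 0.195000·400) / 0.27585 = 611.35 / 0.27585 ≈ 2216.24
  x_A = (0.089375·825 + 0.316750·775 + 0.052000·975 + 0.055500·400) / 0.27585 = 392.115625 / 0.27585 ≈ 1421.48
  x_F = (0.094125·825 + 0.125250·775 + 0.456000·975 + 0.274500·400) / 0.27585 = 729.121875 / 0.27585 ≈ 2643.18
  x_C = (0.133000·825 + 0.155000·775 + 0.278000·975 + 0.615000·400) / 0.27585 = 746.90 / 0.27585 ≈ 2707.63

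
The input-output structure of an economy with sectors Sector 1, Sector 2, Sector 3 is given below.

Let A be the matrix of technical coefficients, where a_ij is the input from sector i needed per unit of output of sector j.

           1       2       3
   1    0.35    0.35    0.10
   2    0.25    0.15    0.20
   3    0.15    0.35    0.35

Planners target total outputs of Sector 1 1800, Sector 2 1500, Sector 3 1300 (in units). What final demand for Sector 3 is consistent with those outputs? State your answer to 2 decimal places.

d_3 = 50.00

I − A =
  [   0.65    -0.35    -0.10]
  [  -0.25     0.85    -0.20]
  [  -0.15    -0.35     0.65]
d = (I − A) x:
  d_1 = (+0.65)·1800 + (-0.35)·1500 + (-0.10)·1300 = 515.00
  d_2 = (-0.25)·1800 + (+0.85)·1500 + (-0.20)·1300 = 565.00
  d_3 = (-0.15)·1800 + (-0.35)·1500 + (+0.65)·1300 = 50.00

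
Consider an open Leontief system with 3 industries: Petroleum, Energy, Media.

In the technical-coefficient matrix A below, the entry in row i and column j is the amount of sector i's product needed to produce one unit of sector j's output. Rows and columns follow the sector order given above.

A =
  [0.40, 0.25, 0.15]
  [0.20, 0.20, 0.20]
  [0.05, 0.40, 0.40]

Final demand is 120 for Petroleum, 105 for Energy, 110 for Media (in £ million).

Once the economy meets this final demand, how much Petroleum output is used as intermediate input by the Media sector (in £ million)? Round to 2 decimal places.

z_13 = 69.83

I − A =
  [   0.60    -0.25    -0.15]
  [  -0.20     0.80    -0.20]
  [  -0.05    -0.40     0.60]
Cofactors of I−A, C_ij = (−1)^(i+j)·(minor ij) (rows/columns in the sector order above):
  C_11 = (0.80)(0.60) − (-0.20)(-0.40) = 0.4000
  C_12 = −[(-0.20)(0.60) − (-0.20)(-0.05)] = 0.1300
  C_13 = (-0.20)(-0.40) − (0.80)(-0.05) = 0.1200
  C_21 = −[(-0.25)(0.60) − (-0.15)(-0.40)] = 0.2100
  C_22 = (0.60)(0.60) − (-0.15)(-0.05) = 0.3525
  C_23 = −[(0.60)(-0.40) − (-0.25)(-0.05)] = 0.2525
  C_31 = (-0.25)(-0.20) − (-0.15)(0.80) = 0.1700
  C_32 = −[(0.60)(-0.20) − (-0.15)(-0.20)] = 0.1500
  C_33 = (0.60)(0.80) − (-0.25)(-0.20) = 0.4300
det(I−A) = Σ_j (I−A)_1j·C_1j = (0.60)(0.4000) + (-0.25)(0.1300) + (-0.15)(0.1200) = 0.1895
adj(I−A) = Cᵀ =
  [ 0.4000   0.2100   0.1700]
  [ 0.1300   0.3525   0.1500]
  [ 0.1200   0.2525   0.4300]
(I − A)⁻¹ = adj(I−A) / det(I−A) ≈
  [   2.1108     1.1082     0.8971]
  [   0.6860     1.8602     0.7916]
  [   0.6332     1.3325     2.2691]
First solve x = (I − A)⁻¹ d = adj(I−A)·d / det(I−A); in particular x_3 = (0.1200·120 + 0.2525·105 + 0.4300·110) / 0.1895 = 88.2125 / 0.1895 ≈ 465.5013.
Intermediate flow from 1 to 3: z_13 = a_13 · x_3 = 0.15 × 88.2125 / 0.1895 = 13.231875 / 0.1895 ≈ 69.83.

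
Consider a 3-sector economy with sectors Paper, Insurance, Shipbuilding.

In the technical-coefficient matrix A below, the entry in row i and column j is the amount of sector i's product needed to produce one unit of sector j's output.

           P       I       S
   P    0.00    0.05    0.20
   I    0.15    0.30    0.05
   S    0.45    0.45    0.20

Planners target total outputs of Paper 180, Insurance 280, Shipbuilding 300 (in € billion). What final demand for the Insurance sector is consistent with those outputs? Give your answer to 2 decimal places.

d_I = 154.00

I − A =
  [   1.00    -0.05    -0.20]
  [  -0.15     0.70    -0.05]
  [  -0.45    -0.45     0.80]
d = (I − A) x:
  d_P = (+1.00)·180 + (-0.05)·280 + (-0.20)·300 = 106.00
  d_I = (-0.15)·180 + (+0.70)·280 + (-0.05)·300 = 154.00
  d_S = (-0.45)·180 + (-0.45)·280 + (+0.80)·300 = 33.00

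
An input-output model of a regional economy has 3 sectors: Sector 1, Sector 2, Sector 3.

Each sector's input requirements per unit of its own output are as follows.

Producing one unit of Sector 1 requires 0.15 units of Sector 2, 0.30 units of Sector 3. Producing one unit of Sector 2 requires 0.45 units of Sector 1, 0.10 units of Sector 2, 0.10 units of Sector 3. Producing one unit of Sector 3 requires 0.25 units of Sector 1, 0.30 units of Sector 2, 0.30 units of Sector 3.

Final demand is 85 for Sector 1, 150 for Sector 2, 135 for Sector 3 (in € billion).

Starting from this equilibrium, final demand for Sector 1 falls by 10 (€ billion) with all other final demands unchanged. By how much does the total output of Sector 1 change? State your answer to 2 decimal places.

I − A =
  [   1.00    -0.45    -0.25]
  [  -0.15     0.90    -0.30]
  [  -0.30    -0.10     0.70]
Cofactors of I−A, C_ij = (−1)^(i+j)·(minor ij) (rows/columns in the sector order above):
  C_11 = (0.90)(0.70) − (-0.30)(-0.10) = 0.6000
  C_12 = −[(-0.15)(0.70) − (-0.30)(-0.30)] = 0.1950
  C_13 = (-0.15)(-0.10) − (0.90)(-0.30) = 0.2850
  C_21 = −[(-0.45)(0.70) − (-0.25)(-0.10)] = 0.3400
  C_22 = (1.00)(0.70) − (-0.25)(-0.30) = 0.6250
  C_23 = −[(1.00)(-0.10) − (-0.45)(-0.30)] = 0.2350
  C_31 = (-0.45)(-0.30) − (-0.25)(0.90) = 0.3600
  C_32 = −[(1.00)(-0.30) − (-0.25)(-0.15)] = 0.3375
  C_33 = (1.00)(0.90) − (-0.45)(-0.15) = 0.8325
det(I−A) = Σ_j (I−A)_1j·C_1j = (1.00)(0.6000) + (-0.45)(0.1950) + (-0.25)(0.2850) = 0.4410
adj(I−A) = Cᵀ =
  [ 0.6000   0.3400   0.3600]
  [ 0.1950   0.6250   0.3375]
  [ 0.2850   0.2350   0.8325]
(I − A)⁻¹ = adj(I−A) / det(I−A) ≈
  [   1.3605     0.7710     0.8163]
  [   0.4422     1.4172     0.7653]
  [   0.6463     0.5329     1.8878]
Δx = (I − A)⁻¹ Δd with Δd having -10 in the Sector 1 component and 0 elsewhere.
So Δx_1 = L_11 · (-10), where L_11 = adj(I−A)_11 / det(I−A) = 0.6000 / 0.4410.
Δx_1 = 0.6000 × (-10) / 0.4410 = -6.00 / 0.4410 ≈ -13.61.

Δx_1 = -13.61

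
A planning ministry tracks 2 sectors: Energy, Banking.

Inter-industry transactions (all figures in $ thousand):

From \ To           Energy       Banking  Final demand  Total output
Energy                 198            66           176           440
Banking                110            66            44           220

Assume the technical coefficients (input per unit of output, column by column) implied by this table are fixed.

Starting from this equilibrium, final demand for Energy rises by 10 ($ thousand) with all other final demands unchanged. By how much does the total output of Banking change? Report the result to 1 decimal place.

Δx_B = 8.1

Technical coefficients a_ij = z_ij / X_j:
  a_EE = 198/440 = 0.45, a_BE = 110/440 = 0.25
  a_EB = 66/220 = 0.30, a_BB = 66/220 = 0.30
I − A =
  [   0.55    -0.30]
  [  -0.25     0.70]
det(I−A) = (0.55)(0.70) − (-0.30)(-0.25) = 0.3100
adj(I−A) = [[0.70, 0.30], [0.25, 0.55]]
(I − A)⁻¹ = adj(I−A) / det(I−A) ≈
  [   2.2581     0.9677]
  [   0.8065     1.7742]
Δx = (I − A)⁻¹ Δd with Δd having +10 in the Energy component and 0 elsewhere.
So Δx_B = L_BE · (+10), where L_BE = adj(I−A)_BE / det(I−A) = 0.25 / 0.3100.
Δx_B = 0.25 × (+10) / 0.3100 = 2.50 / 0.3100 ≈ 8.1.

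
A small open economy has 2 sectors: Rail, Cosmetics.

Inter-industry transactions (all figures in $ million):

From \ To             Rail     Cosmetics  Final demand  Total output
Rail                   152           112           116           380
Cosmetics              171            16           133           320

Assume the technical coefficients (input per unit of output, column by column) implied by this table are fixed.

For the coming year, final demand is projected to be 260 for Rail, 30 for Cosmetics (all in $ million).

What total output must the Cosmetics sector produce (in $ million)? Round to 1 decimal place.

x_C = 327.3

Technical coefficients a_ij = z_ij / X_j:
  a_RR = 152/380 = 0.40, a_CR = 171/380 = 0.45
  a_RC = 112/320 = 0.35, a_CC = 16/320 = 0.05
I − A =
  [   0.60    -0.35]
  [  -0.45     0.95]
det(I−A) = (0.60)(0.95) − (-0.35)(-0.45) = 0.4125
adj(I−A) = [[0.95, 0.35], [0.45, 0.60]]
(I − A)⁻¹ = adj(I−A) / det(I−A) ≈
  [   2.3030     0.8485]
  [   1.0909     1.4545]
x = (I − A)⁻¹ d = adj(I−A)·d / det(I−A), with det(I−A) = 0.4125:
  x_R = (0.95·260 + 0.35·30) / 0.4125 = 257.50 / 0.4125 ≈ 624.2
  x_C = (0.45·260 + 0.60·30) / 0.4125 = 135.00 / 0.4125 ≈ 327.3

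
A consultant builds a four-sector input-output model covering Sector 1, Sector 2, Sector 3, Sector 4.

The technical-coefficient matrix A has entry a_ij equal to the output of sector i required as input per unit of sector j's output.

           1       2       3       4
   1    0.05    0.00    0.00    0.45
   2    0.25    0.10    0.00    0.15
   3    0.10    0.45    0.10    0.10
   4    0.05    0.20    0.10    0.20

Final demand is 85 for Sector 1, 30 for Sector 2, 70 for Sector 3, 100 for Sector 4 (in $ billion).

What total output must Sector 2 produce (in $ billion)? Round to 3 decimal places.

x_2 = 113.796

I − A =
  [   0.95     0.00     0.00    -0.45]
  [  -0.25     0.90     0.00    -0.15]
  [  -0.10    -0.45     0.90    -0.10]
  [  -0.05    -0.20    -0.10     0.80]
Compute the cofactors C_ij = (−1)^(i+j)·(3×3 minor ij) of I−A; the adjugate is their transpose:
adj(I−A) = Cᵀ =
  [ 0.605250   0.101250   0.040500   0.364500]
  [ 0.185750   0.649750   0.025500   0.229500]
  [ 0.171875   0.359875   0.612750   0.240750]
  [ 0.105750   0.213750   0.085500   0.769500]
det(I−A) = Σ_j (I−A)_1j·C_1j = (0.95)(0.605250) + (0.00)(0.185750) + (0.00)(0.171875) + (-0.45)(0.105750) = 0.5274
(I − A)⁻¹ = adj(I−A) / det(I−A) ≈
  [   1.1476     0.1920     0.0768     0.6911]
  [   0.3522     1.2320     0.0484     0.4352]
  [   0.3259     0.6824     1.1618     0.4565]
  [   0.2005     0.4053     0.1621     1.4590]
x = (I − A)⁻¹ d = adj(I−A)·d / det(I−A), with det(I−A) = 0.5274:
  x_1 = (0.605250·85 + 0.101250·30 + 0.040500·70 + 0.364500·100) / 0.5274 = 93.76875 / 0.5274 ≈ 177.794
  x_2 = (0.185750·85 + 0.649750·30 + 0.025500·70 + 0.229500·100) / 0.5274 = 60.01625 / 0.5274 ≈ 113.796
  x_3 = (0.171875·85 + 0.359875·30 + 0.612750·70 + 0.240750·100) / 0.5274 = 92.373125 / 0.5274 ≈ 175.148
  x_4 = (0.105750·85 + 0.213750·30 + 0.085500·70 + 0.769500·100) / 0.5274 = 98.33625 / 0.5274 ≈ 186.455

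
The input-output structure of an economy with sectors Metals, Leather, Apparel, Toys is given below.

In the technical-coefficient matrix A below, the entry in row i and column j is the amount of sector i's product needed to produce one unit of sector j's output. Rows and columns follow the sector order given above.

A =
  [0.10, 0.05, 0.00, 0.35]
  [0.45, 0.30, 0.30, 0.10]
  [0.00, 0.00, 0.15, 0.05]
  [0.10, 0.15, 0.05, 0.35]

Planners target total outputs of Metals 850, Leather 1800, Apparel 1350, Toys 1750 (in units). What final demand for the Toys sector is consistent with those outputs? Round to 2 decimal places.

d_T = 715.00

I − A =
  [   0.90    -0.05     0.00    -0.35]
  [  -0.45     0.70    -0.30    -0.10]
  [   0.00     0.00     0.85    -0.05]
  [  -0.10    -0.15    -0.05     0.65]
d = (I − A) x:
  d_M = (+0.90)·850 + (-0.05)·1800 + (+0.00)·1350 + (-0.35)·1750 = 62.50
  d_L = (-0.45)·850 + (+0.70)·1800 + (-0.30)·1350 + (-0.10)·1750 = 297.50
  d_A = (+0.00)·850 + (+0.00)·1800 + (+0.85)·1350 + (-0.05)·1750 = 1060.00
  d_T = (-0.10)·850 + (-0.15)·1800 + (-0.05)·1350 + (+0.65)·1750 = 715.00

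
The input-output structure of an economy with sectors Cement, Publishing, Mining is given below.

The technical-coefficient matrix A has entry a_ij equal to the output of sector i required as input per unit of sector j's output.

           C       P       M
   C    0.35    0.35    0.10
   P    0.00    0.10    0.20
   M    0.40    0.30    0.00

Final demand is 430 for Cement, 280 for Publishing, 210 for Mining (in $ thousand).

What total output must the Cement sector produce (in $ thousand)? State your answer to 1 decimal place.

I − A =
  [   0.65    -0.35    -0.10]
  [   0.00     0.90    -0.20]
  [  -0.40    -0.30     1.00]
Cofactors of I−A, C_ij = (−1)^(i+j)·(minor ij) (rows/columns in the sector order above):
  C_11 = (0.90)(1.00) − (-0.20)(-0.30) = 0.8400
  C_12 = −[(0.00)(1.00) − (-0.20)(-0.40)] = 0.0800
  C_13 = (0.00)(-0.30) − (0.90)(-0.40) = 0.3600
  C_21 = −[(-0.35)(1.00) − (-0.10)(-0.30)] = 0.3800
  C_22 = (0.65)(1.00) − (-0.10)(-0.40) = 0.6100
  C_23 = −[(0.65)(-0.30) − (-0.35)(-0.40)] = 0.3350
  C_31 = (-0.35)(-0.20) − (-0.10)(0.90) = 0.1600
  C_32 = −[(0.65)(-0.20) − (-0.10)(0.00)] = 0.1300
  C_33 = (0.65)(0.90) − (-0.35)(0.00) = 0.5850
det(I−A) = Σ_j (I−A)_1j·C_1j = (0.65)(0.8400) + (-0.35)(0.0800) + (-0.10)(0.3600) = 0.4820
adj(I−A) = Cᵀ =
  [ 0.8400   0.3800   0.1600]
  [ 0.0800   0.6100   0.1300]
  [ 0.3600   0.3350   0.5850]
(I − A)⁻¹ = adj(I−A) / det(I−A) ≈
  [   1.7427     0.7884     0.3320]
  [   0.1660     1.2656     0.2697]
  [   0.7469     0.6950     1.2137]
x = (I − A)⁻¹ d = adj(I−A)·d / det(I−A), with det(I−A) = 0.4820:
  x_C = (0.8400·430 + 0.3800·280 + 0.1600·210) / 0.4820 = 501.20 / 0.4820 ≈ 1039.8
  x_P = (0.0800·430 + 0.6100·280 + 0.1300·210) / 0.4820 = 232.50 / 0.4820 ≈ 482.4
  x_M = (0.3600·430 + 0.3350·280 + 0.5850·210) / 0.4820 = 371.45 / 0.4820 ≈ 770.6

x_C = 1039.8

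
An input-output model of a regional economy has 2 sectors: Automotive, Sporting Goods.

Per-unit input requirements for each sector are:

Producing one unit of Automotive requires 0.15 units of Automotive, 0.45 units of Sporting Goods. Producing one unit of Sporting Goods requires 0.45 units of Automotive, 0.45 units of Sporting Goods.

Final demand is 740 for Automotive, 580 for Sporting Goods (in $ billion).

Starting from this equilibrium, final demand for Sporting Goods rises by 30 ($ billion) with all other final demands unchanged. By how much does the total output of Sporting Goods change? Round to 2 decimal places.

Δx_2 = 96.23

I − A =
  [   0.85    -0.45]
  [  -0.45     0.55]
det(I−A) = (0.85)(0.55) − (-0.45)(-0.45) = 0.2650
adj(I−A) = [[0.55, 0.45], [0.45, 0.85]]
(I − A)⁻¹ = adj(I−A) / det(I−A) ≈
  [   2.0755     1.6981]
  [   1.6981     3.2075]
Δx = (I − A)⁻¹ Δd with Δd having +30 in the Sporting Goods component and 0 elsewhere.
So Δx_2 = L_22 · (+30), where L_22 = adj(I−A)_22 / det(I−A) = 0.85 / 0.2650.
Δx_2 = 0.85 × (+30) / 0.2650 = 25.50 / 0.2650 ≈ 96.23.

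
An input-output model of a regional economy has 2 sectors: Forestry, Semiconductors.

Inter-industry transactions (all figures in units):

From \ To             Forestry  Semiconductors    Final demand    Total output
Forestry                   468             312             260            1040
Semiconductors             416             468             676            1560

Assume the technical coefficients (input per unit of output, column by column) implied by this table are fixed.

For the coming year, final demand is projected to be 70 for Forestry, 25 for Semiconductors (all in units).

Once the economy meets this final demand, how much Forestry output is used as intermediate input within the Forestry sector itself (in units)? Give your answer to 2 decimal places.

z_11 = 79.67

Technical coefficients a_ij = z_ij / X_j:
  a_11 = 468/1040 = 0.45, a_21 = 416/1040 = 0.40
  a_12 = 312/1560 = 0.20, a_22 = 468/1560 = 0.30
I − A =
  [   0.55    -0.20]
  [  -0.40     0.70]
det(I−A) = (0.55)(0.70) − (-0.20)(-0.40) = 0.3050
adj(I−A) = [[0.70, 0.20], [0.40, 0.55]]
(I − A)⁻¹ = adj(I−A) / det(I−A) ≈
  [   2.2951     0.6557]
  [   1.3115     1.8033]
First solve x = (I − A)⁻¹ d = adj(I−A)·d / det(I−A); in particular x_1 = (0.70·70 + 0.20·25) / 0.3050 = 54.00 / 0.3050 ≈ 177.0492.
Intermediate flow from 1 to 1: z_11 = a_11 · x_1 = 0.45 × 54.00 / 0.3050 = 24.30 / 0.3050 ≈ 79.67.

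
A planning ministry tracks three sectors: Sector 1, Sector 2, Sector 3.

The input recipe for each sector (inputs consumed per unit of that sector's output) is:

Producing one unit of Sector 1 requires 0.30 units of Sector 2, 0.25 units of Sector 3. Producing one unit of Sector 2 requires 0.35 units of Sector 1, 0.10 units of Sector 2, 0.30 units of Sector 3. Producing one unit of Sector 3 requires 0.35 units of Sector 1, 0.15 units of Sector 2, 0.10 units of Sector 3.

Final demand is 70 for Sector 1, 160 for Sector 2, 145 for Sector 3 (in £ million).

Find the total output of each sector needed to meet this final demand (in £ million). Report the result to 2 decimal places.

x_1 = 318.09, x_2 = 344.53, x_3 = 364.31

I − A =
  [   1.00    -0.35    -0.35]
  [  -0.30     0.90    -0.15]
  [  -0.25    -0.30     0.90]
Cofactors of I−A, C_ij = (−1)^(i+j)·(minor ij) (rows/columns in the sector order above):
  C_11 = (0.90)(0.90) − (-0.15)(-0.30) = 0.7650
  C_12 = −[(-0.30)(0.90) − (-0.15)(-0.25)] = 0.3075
  C_13 = (-0.30)(-0.30) − (0.90)(-0.25) = 0.3150
  C_21 = −[(-0.35)(0.90) − (-0.35)(-0.30)] = 0.4200
  C_22 = (1.00)(0.90) − (-0.35)(-0.25) = 0.8125
  C_23 = −[(1.00)(-0.30) − (-0.35)(-0.25)] = 0.3875
  C_31 = (-0.35)(-0.15) − (-0.35)(0.90) = 0.3675
  C_32 = −[(1.00)(-0.15) − (-0.35)(-0.30)] = 0.2550
  C_33 = (1.00)(0.90) − (-0.35)(-0.30) = 0.7950
det(I−A) = Σ_j (I−A)_1j·C_1j = (1.00)(0.7650) + (-0.35)(0.3075) + (-0.35)(0.3150) = 0.547125
adj(I−A) = Cᵀ =
  [ 0.7650   0.4200   0.3675]
  [ 0.3075   0.8125   0.2550]
  [ 0.3150   0.3875   0.7950]
(I − A)⁻¹ = adj(I−A) / det(I−A) ≈
  [   1.3982     0.7676     0.6717]
  [   0.5620     1.4850     0.4661]
  [   0.5757     0.7082     1.4531]
x = (I − A)⁻¹ d = adj(I−A)·d / det(I−A), with det(I−A) = 0.547125:
  x_1 = (0.7650·70 + 0.4200·160 + 0.3675·145) / 0.547125 = 174.0375 / 0.547125 ≈ 318.09
  x_2 = (0.3075·70 + 0.8125·160 + 0.2550·145) / 0.547125 = 188.50 / 0.547125 ≈ 344.53
  x_3 = (0.3150·70 + 0.3875·160 + 0.7950·145) / 0.547125 = 199.325 / 0.547125 ≈ 364.31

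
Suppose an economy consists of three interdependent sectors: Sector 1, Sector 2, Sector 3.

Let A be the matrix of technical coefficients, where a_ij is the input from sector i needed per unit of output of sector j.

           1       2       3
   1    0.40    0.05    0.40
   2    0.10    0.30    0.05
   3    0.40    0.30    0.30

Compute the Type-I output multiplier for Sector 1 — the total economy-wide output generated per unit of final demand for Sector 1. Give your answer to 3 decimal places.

m_1 = 5.591

I − A =
  [   0.60    -0.05    -0.40]
  [  -0.10     0.70    -0.05]
  [  -0.40    -0.30     0.70]
Cofactors of I−A, C_ij = (−1)^(i+j)·(minor ij) (rows/columns in the sector order above):
  C_11 = (0.70)(0.70) − (-0.05)(-0.30) = 0.4750
  C_12 = −[(-0.10)(0.70) − (-0.05)(-0.40)] = 0.0900
  C_13 = (-0.10)(-0.30) − (0.70)(-0.40) = 0.3100
  C_21 = −[(-0.05)(0.70) − (-0.40)(-0.30)] = 0.1550
  C_22 = (0.60)(0.70) − (-0.40)(-0.40) = 0.2600
  C_23 = −[(0.60)(-0.30) − (-0.05)(-0.40)] = 0.2000
  C_31 = (-0.05)(-0.05) − (-0.40)(0.70) = 0.2825
  C_32 = −[(0.60)(-0.05) − (-0.40)(-0.10)] = 0.0700
  C_33 = (0.60)(0.70) − (-0.05)(-0.10) = 0.4150
det(I−A) = Σ_j (I−A)_1j·C_1j = (0.60)(0.4750) + (-0.05)(0.0900) + (-0.40)(0.3100) = 0.1565
adj(I−A) = Cᵀ =
  [ 0.4750   0.1550   0.2825]
  [ 0.0900   0.2600   0.0700]
  [ 0.3100   0.2000   0.4150]
(I − A)⁻¹ = adj(I−A) / det(I−A) ≈
  [   3.0351     0.9904     1.8051]
  [   0.5751     1.6613     0.4473]
  [   1.9808     1.2780     2.6518]
The output multiplier for sector j is the column-j sum of the Leontief inverse (I − A)⁻¹ = adj(I−A) / det(I−A).
Column 1 of adj(I−A): (0.4750, 0.0900, 0.3100); det(I−A) = 0.1565.
m_1 = (0.4750 + 0.0900 + 0.3100) / 0.1565 = 0.875 / 0.1565 ≈ 5.591.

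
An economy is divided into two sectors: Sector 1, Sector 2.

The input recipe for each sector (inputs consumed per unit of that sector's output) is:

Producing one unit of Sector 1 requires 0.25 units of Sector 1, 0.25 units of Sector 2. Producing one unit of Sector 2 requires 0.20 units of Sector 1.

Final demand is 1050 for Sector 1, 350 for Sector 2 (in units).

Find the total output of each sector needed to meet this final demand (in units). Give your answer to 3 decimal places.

I − A =
  [   0.75    -0.20]
  [  -0.25     1.00]
det(I−A) = (0.75)(1.00) − (-0.20)(-0.25) = 0.7000
adj(I−A) = [[1.00, 0.20], [0.25, 0.75]]
(I − A)⁻¹ = adj(I−A) / det(I−A) ≈
  [   1.4286     0.2857]
  [   0.3571     1.0714]
x = (I − A)⁻¹ d = adj(I−A)·d / det(I−A), with det(I−A) = 0.7000:
  x_1 = (1.00·1050 + 0.20·350) / 0.7000 = 1120.00 / 0.7000 = 1600.000
  x_2 = (0.25·1050 + 0.75·350) / 0.7000 = 525.00 / 0.7000 = 750.000

x_1 = 1600.000, x_2 = 750.000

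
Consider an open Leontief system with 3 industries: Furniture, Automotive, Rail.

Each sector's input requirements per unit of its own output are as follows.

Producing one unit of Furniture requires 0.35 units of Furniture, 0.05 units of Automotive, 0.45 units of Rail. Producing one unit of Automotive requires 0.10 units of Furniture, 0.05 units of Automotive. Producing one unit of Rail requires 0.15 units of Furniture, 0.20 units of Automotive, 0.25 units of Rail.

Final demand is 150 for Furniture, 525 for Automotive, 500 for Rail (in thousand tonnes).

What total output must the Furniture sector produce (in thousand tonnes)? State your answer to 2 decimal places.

I − A =
  [   0.65    -0.10    -0.15]
  [  -0.05     0.95    -0.20]
  [  -0.45     0.00     0.75]
Cofactors of I−A, C_ij = (−1)^(i+j)·(minor ij) (rows/columns in the sector order above):
  C_11 = (0.95)(0.75) − (-0.20)(0.00) = 0.7125
  C_12 = −[(-0.05)(0.75) − (-0.20)(-0.45)] = 0.1275
  C_13 = (-0.05)(0.00) − (0.95)(-0.45) = 0.4275
  C_21 = −[(-0.10)(0.75) − (-0.15)(0.00)] = 0.0750
  C_22 = (0.65)(0.75) − (-0.15)(-0.45) = 0.4200
  C_23 = −[(0.65)(0.00) − (-0.10)(-0.45)] = 0.0450
  C_31 = (-0.10)(-0.20) − (-0.15)(0.95) = 0.1625
  C_32 = −[(0.65)(-0.20) − (-0.15)(-0.05)] = 0.1375
  C_33 = (0.65)(0.95) − (-0.10)(-0.05) = 0.6125
det(I−A) = Σ_j (I−A)_1j·C_1j = (0.65)(0.7125) + (-0.10)(0.1275) + (-0.15)(0.4275) = 0.38625
adj(I−A) = Cᵀ =
  [ 0.7125   0.0750   0.1625]
  [ 0.1275   0.4200   0.1375]
  [ 0.4275   0.0450   0.6125]
(I − A)⁻¹ = adj(I−A) / det(I−A) ≈
  [   1.8447     0.1942     0.4207]
  [   0.3301     1.0874     0.3560]
  [   1.1068     0.1165     1.5858]
x = (I − A)⁻¹ d = adj(I−A)·d / det(I−A), with det(I−A) = 0.38625:
  x_1 = (0.7125·150 + 0.0750·525 + 0.1625·500) / 0.38625 = 227.50 / 0.38625 ≈ 589.00
  x_2 = (0.1275·150 + 0.4200·525 + 0.1375·500) / 0.38625 = 308.375 / 0.38625 ≈ 798.38
  x_3 = (0.4275·150 + 0.0450·525 + 0.6125·500) / 0.38625 = 394.00 / 0.38625 ≈ 1020.06

x_1 = 589.00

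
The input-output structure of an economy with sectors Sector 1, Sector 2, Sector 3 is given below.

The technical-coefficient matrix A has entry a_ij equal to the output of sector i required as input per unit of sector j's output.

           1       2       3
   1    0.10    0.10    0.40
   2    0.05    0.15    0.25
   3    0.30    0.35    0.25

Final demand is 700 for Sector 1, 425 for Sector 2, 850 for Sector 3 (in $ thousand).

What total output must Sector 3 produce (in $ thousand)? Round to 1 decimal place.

I − A =
  [   0.90    -0.10    -0.40]
  [  -0.05     0.85    -0.25]
  [  -0.30    -0.35     0.75]
Cofactors of I−A, C_ij = (−1)^(i+j)·(minor ij) (rows/columns in the sector order above):
  C_11 = (0.85)(0.75) − (-0.25)(-0.35) = 0.5500
  C_12 = −[(-0.05)(0.75) − (-0.25)(-0.30)] = 0.1125
  C_13 = (-0.05)(-0.35) − (0.85)(-0.30) = 0.2725
  C_21 = −[(-0.10)(0.75) − (-0.40)(-0.35)] = 0.2150
  C_22 = (0.90)(0.75) − (-0.40)(-0.30) = 0.5550
  C_23 = −[(0.90)(-0.35) − (-0.10)(-0.30)] = 0.3450
  C_31 = (-0.10)(-0.25) − (-0.40)(0.85) = 0.3650
  C_32 = −[(0.90)(-0.25) − (-0.40)(-0.05)] = 0.2450
  C_33 = (0.90)(0.85) − (-0.10)(-0.05) = 0.7600
det(I−A) = Σ_j (I−A)_1j·C_1j = (0.90)(0.5500) + (-0.10)(0.1125) + (-0.40)(0.2725) = 0.37475
adj(I−A) = Cᵀ =
  [ 0.5500   0.2150   0.3650]
  [ 0.1125   0.5550   0.2450]
  [ 0.2725   0.3450   0.7600]
(I − A)⁻¹ = adj(I−A) / det(I−A) ≈
  [   1.4676     0.5737     0.9740]
  [   0.3002     1.4810     0.6538]
  [   0.7272     0.9206     2.0280]
x = (I − A)⁻¹ d = adj(I−A)·d / det(I−A), with det(I−A) = 0.37475:
  x_1 = (0.5500·700 + 0.2150·425 + 0.3650·850) / 0.37475 = 786.625 / 0.37475 ≈ 2099.1
  x_2 = (0.1125·700 + 0.5550·425 + 0.2450·850) / 0.37475 = 522.875 / 0.37475 ≈ 1395.3
  x_3 = (0.2725·700 + 0.3450·425 + 0.7600·850) / 0.37475 = 983.375 / 0.37475 ≈ 2624.1

x_3 = 2624.1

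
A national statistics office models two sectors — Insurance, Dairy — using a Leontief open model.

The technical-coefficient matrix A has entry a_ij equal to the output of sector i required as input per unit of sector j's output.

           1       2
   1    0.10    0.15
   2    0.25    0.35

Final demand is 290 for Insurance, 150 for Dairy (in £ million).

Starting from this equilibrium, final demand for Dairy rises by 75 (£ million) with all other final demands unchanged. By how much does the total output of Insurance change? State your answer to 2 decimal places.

Δx_1 = 20.55

I − A =
  [   0.90    -0.15]
  [  -0.25     0.65]
det(I−A) = (0.90)(0.65) − (-0.15)(-0.25) = 0.5475
adj(I−A) = [[0.65, 0.15], [0.25, 0.90]]
(I − A)⁻¹ = adj(I−A) / det(I−A) ≈
  [   1.1872     0.2740]
  [   0.4566     1.6438]
Δx = (I − A)⁻¹ Δd with Δd having +75 in the Dairy component and 0 elsewhere.
So Δx_1 = L_12 · (+75), where L_12 = adj(I−A)_12 / det(I−A) = 0.15 / 0.5475.
Δx_1 = 0.15 × (+75) / 0.5475 = 11.25 / 0.5475 ≈ 20.55.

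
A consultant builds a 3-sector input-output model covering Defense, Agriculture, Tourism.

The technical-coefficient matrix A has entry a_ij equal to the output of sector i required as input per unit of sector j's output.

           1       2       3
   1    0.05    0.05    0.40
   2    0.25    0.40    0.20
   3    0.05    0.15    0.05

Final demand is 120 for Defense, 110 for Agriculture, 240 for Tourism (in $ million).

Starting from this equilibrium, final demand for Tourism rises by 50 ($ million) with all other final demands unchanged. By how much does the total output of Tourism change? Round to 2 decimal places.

I − A =
  [   0.95    -0.05    -0.40]
  [  -0.25     0.60    -0.20]
  [  -0.05    -0.15     0.95]
Cofactors of I−A, C_ij = (−1)^(i+j)·(minor ij) (rows/columns in the sector order above):
  C_11 = (0.60)(0.95) − (-0.20)(-0.15) = 0.5400
  C_12 = −[(-0.25)(0.95) − (-0.20)(-0.05)] = 0.2475
  C_13 = (-0.25)(-0.15) − (0.60)(-0.05) = 0.0675
  C_21 = −[(-0.05)(0.95) − (-0.40)(-0.15)] = 0.1075
  C_22 = (0.95)(0.95) − (-0.40)(-0.05) = 0.8825
  C_23 = −[(0.95)(-0.15) − (-0.05)(-0.05)] = 0.1450
  C_31 = (-0.05)(-0.20) − (-0.40)(0.60) = 0.2500
  C_32 = −[(0.95)(-0.20) − (-0.40)(-0.25)] = 0.2900
  C_33 = (0.95)(0.60) − (-0.05)(-0.25) = 0.5575
det(I−A) = Σ_j (I−A)_1j·C_1j = (0.95)(0.5400) + (-0.05)(0.2475) + (-0.40)(0.0675) = 0.473625
adj(I−A) = Cᵀ =
  [ 0.5400   0.1075   0.2500]
  [ 0.2475   0.8825   0.2900]
  [ 0.0675   0.1450   0.5575]
(I − A)⁻¹ = adj(I−A) / det(I−A) ≈
  [   1.1401     0.2270     0.5278]
  [   0.5226     1.8633     0.6123]
  [   0.1425     0.3061     1.1771]
Δx = (I − A)⁻¹ Δd with Δd having +50 in the Tourism component and 0 elsewhere.
So Δx_3 = L_33 · (+50), where L_33 = adj(I−A)_33 / det(I−A) = 0.5575 / 0.473625.
Δx_3 = 0.5575 × (+50) / 0.473625 = 27.875 / 0.473625 ≈ 58.85.

Δx_3 = 58.85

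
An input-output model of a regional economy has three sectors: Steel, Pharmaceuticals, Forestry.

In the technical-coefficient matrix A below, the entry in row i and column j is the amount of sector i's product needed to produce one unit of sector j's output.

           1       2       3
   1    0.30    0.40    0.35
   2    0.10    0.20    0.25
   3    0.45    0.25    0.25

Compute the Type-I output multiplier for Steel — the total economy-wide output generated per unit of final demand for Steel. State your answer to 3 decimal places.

I − A =
  [   0.70    -0.40    -0.35]
  [  -0.10     0.80    -0.25]
  [  -0.45    -0.25     0.75]
Cofactors of I−A, C_ij = (−1)^(i+j)·(minor ij) (rows/columns in the sector order above):
  C_11 = (0.80)(0.75) − (-0.25)(-0.25) = 0.5375
  C_12 = −[(-0.10)(0.75) − (-0.25)(-0.45)] = 0.1875
  C_13 = (-0.10)(-0.25) − (0.80)(-0.45) = 0.3850
  C_21 = −[(-0.40)(0.75) − (-0.35)(-0.25)] = 0.3875
  C_22 = (0.70)(0.75) − (-0.35)(-0.45) = 0.3675
  C_23 = −[(0.70)(-0.25) − (-0.40)(-0.45)] = 0.3550
  C_31 = (-0.40)(-0.25) − (-0.35)(0.80) = 0.3800
  C_32 = −[(0.70)(-0.25) − (-0.35)(-0.10)] = 0.2100
  C_33 = (0.70)(0.80) − (-0.40)(-0.10) = 0.5200
det(I−A) = Σ_j (I−A)_1j·C_1j = (0.70)(0.5375) + (-0.40)(0.1875) + (-0.35)(0.3850) = 0.1665
adj(I−A) = Cᵀ =
  [ 0.5375   0.3875   0.3800]
  [ 0.1875   0.3675   0.2100]
  [ 0.3850   0.3550   0.5200]
(I − A)⁻¹ = adj(I−A) / det(I−A) ≈
  [   3.2282     2.3273     2.2823]
  [   1.1261     2.2072     1.2613]
  [   2.3123     2.1321     3.1231]
The output multiplier for sector j is the column-j sum of the Leontief inverse (I − A)⁻¹ = adj(I−A) / det(I−A).
Column 1 of adj(I−A): (0.5375, 0.1875, 0.3850); det(I−A) = 0.1665.
m_1 = (0.5375 + 0.1875 + 0.3850) / 0.1665 = 1.11 / 0.1665 ≈ 6.667.

m_1 = 6.667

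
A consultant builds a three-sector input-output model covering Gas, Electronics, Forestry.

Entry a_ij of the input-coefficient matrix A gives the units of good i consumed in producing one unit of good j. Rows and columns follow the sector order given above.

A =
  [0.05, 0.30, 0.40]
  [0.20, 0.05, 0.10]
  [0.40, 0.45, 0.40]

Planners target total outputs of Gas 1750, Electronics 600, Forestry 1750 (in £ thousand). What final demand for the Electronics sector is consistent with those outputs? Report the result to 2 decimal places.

I − A =
  [   0.95    -0.30    -0.40]
  [  -0.20     0.95    -0.10]
  [  -0.40    -0.45     0.60]
d = (I − A) x:
  d_G = (+0.95)·1750 + (-0.30)·600 + (-0.40)·1750 = 782.50
  d_E = (-0.20)·1750 + (+0.95)·600 + (-0.10)·1750 = 45.00
  d_F = (-0.40)·1750 + (-0.45)·600 + (+0.60)·1750 = 80.00

d_E = 45.00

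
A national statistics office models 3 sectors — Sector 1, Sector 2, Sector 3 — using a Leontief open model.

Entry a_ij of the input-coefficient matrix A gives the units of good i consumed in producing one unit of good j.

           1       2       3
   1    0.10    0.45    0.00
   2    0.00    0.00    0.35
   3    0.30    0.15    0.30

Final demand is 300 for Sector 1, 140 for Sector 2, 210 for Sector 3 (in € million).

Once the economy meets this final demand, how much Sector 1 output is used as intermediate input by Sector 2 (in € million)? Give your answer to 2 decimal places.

z_12 = 156.18

I − A =
  [   0.90    -0.45     0.00]
  [   0.00     1.00    -0.35]
  [  -0.30    -0.15     0.70]
Cofactors of I−A, C_ij = (−1)^(i+j)·(minor ij) (rows/columns in the sector order above):
  C_11 = (1.00)(0.70) − (-0.35)(-0.15) = 0.6475
  C_12 = −[(0.00)(0.70) − (-0.35)(-0.30)] = 0.1050
  C_13 = (0.00)(-0.15) − (1.00)(-0.30) = 0.3000
  C_21 = −[(-0.45)(0.70) − (0.00)(-0.15)] = 0.3150
  C_22 = (0.90)(0.70) − (0.00)(-0.30) = 0.6300
  C_23 = −[(0.90)(-0.15) − (-0.45)(-0.30)] = 0.2700
  C_31 = (-0.45)(-0.35) − (0.00)(1.00) = 0.1575
  C_32 = −[(0.90)(-0.35) − (0.00)(0.00)] = 0.3150
  C_33 = (0.90)(1.00) − (-0.45)(0.00) = 0.9000
det(I−A) = Σ_j (I−A)_1j·C_1j = (0.90)(0.6475) + (-0.45)(0.1050) + (0.00)(0.3000) = 0.5355
adj(I−A) = Cᵀ =
  [ 0.6475   0.3150   0.1575]
  [ 0.1050   0.6300   0.3150]
  [ 0.3000   0.2700   0.9000]
(I − A)⁻¹ = adj(I−A) / det(I−A) ≈
  [   1.2092     0.5882     0.2941]
  [   0.1961     1.1765     0.5882]
  [   0.5602     0.5042     1.6807]
First solve x = (I − A)⁻¹ d = adj(I−A)·d / det(I−A); in particular x_2 = (0.1050·300 + 0.6300·140 + 0.3150·210) / 0.5355 = 185.85 / 0.5355 ≈ 347.0588.
Intermediate flow from 1 to 2: z_12 = a_12 · x_2 = 0.45 × 185.85 / 0.5355 = 83.6325 / 0.5355 ≈ 156.18.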